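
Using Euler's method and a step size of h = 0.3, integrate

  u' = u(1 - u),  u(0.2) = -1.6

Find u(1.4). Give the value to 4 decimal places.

Euler: u_{n+1} = u_n + h·f(x_n, u_n).
x=0.200000, u=-1.600000: f=-4.160000 → u ← -1.600000 + 0.3·(-4.160000) = -2.848000
x=0.500000, u=-2.848000: f=-10.959104 → u ← -2.848000 + 0.3·(-10.959104) = -6.135731
x=0.800000, u=-6.135731: f=-43.782929 → u ← -6.135731 + 0.3·(-43.782929) = -19.270610
x=1.100000, u=-19.270610: f=-390.627011 → u ← -19.270610 + 0.3·(-390.627011) = -136.458713
u(1.4) ≈ -136.4587

-136.4587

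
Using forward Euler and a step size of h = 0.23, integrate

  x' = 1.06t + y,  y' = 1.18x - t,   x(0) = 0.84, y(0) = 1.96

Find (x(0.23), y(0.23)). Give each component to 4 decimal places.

1.2908, 2.1880

Euler on (x,y): x_{n+1} = x_n + h·x', y_{n+1} = y_n + h·y'.
0.000000: (0.840000, 1.960000); f=(1.960000, 0.991200) → (1.290800, 2.187976)
(x(0.23), y(0.23)) ≈ (1.2908, 2.1880)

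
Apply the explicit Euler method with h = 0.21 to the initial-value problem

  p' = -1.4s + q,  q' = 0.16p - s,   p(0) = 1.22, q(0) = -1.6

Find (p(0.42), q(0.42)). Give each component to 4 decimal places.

0.4949, -1.5734

Euler on (p,q): p_{n+1} = p_n + h·p', q_{n+1} = q_n + h·q'.
0.000000: (1.220000, -1.600000); f=(-1.600000, 0.195200) → (0.884000, -1.559008)
0.210000: (0.884000, -1.559008); f=(-1.853008, -0.068560) → (0.494868, -1.573406)
(p(0.42), q(0.42)) ≈ (0.4949, -1.5734)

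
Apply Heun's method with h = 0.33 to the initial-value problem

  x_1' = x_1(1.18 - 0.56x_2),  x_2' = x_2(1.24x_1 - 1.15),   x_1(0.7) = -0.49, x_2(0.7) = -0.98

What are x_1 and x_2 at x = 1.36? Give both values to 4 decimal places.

-1.2604, -0.2866

Heun on (x_1,x_2): k1 = f(x_n, state_n); k2 = f(x_n + h, state_n + h·k1); state_{n+1} = state_n + (h/2)·(k1 + k2).
0.700000: (-0.490000, -0.980000)
  k1 = (-0.847112, 1.722448)
  predictor → (-0.769547, -0.411592)
  k2 = (-1.085440, 0.866088)
  → (-0.808871, -0.552892)
1.030000: (-0.808871, -0.552892)
  k1 = (-1.204910, 1.190376)
  predictor → (-1.206491, -0.160068)
  k2 = (-1.531807, 0.423547)
  → (-1.260429, -0.286594)
(x_1(1.36), x_2(1.36)) ≈ (-1.2604, -0.2866)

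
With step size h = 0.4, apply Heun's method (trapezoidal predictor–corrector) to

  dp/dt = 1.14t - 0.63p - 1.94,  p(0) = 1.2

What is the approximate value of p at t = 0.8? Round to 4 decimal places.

Heun: k1 = f(t_n, p_n); k2 = f(t_n + h, p_n + h·k1); p_{n+1} = p_n + (h/2)·(k1 + k2).
t=0.000000, p=1.200000:
  k1 = f(0.000000, 1.200000) = -2.696000
  k2 = f(0.400000, 0.121600) = -1.560608
  p ← 1.200000 + (0.4/2)·(-2.696000 + (-1.560608)) = 0.348678
t=0.400000, p=0.348678:
  k1 = f(0.400000, 0.348678) = -1.703667
  k2 = f(0.800000, -0.332789) = -0.818343
  p ← 0.348678 + (0.4/2)·(-1.703667 + (-0.818343)) = -0.155724
p(0.8) ≈ -0.1557

-0.1557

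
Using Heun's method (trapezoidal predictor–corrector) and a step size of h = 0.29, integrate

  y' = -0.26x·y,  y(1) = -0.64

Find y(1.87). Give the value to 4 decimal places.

Heun: k1 = f(x_n, y_n); k2 = f(x_n + h, y_n + h·k1); y_{n+1} = y_n + (h/2)·(k1 + k2).
x=1.000000, y=-0.640000:
  k1 = f(1.000000, -0.640000) = 0.166400
  k2 = f(1.290000, -0.591744) = 0.198471
  y ← -0.640000 + (0.29/2)·(0.166400 + 0.198471) = -0.587094
x=1.290000, y=-0.587094:
  k1 = f(1.290000, -0.587094) = 0.196911
  k2 = f(1.580000, -0.529989) = 0.217720
  y ← -0.587094 + (0.29/2)·(0.196911 + 0.217720) = -0.526972
x=1.580000, y=-0.526972:
  k1 = f(1.580000, -0.526972) = 0.216480
  k2 = f(1.870000, -0.464193) = 0.225691
  y ← -0.526972 + (0.29/2)·(0.216480 + 0.225691) = -0.462857
y(1.87) ≈ -0.4629

-0.4629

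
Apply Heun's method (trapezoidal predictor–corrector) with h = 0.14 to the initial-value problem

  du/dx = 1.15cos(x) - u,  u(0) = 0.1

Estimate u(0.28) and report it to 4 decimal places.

0.3511

Heun: k1 = f(x_n, u_n); k2 = f(x_n + h, u_n + h·k1); u_{n+1} = u_n + (h/2)·(k1 + k2).
x=0.000000, u=0.100000:
  k1 = f(0.000000, 0.100000) = 1.050000
  k2 = f(0.140000, 0.247000) = 0.891748
  u ← 0.100000 + (0.14/2)·(1.050000 + 0.891748) = 0.235922
x=0.140000, u=0.235922:
  k1 = f(0.140000, 0.235922) = 0.902826
  k2 = f(0.280000, 0.362318) = 0.742896
  u ← 0.235922 + (0.14/2)·(0.902826 + 0.742896) = 0.351123
u(0.28) ≈ 0.3511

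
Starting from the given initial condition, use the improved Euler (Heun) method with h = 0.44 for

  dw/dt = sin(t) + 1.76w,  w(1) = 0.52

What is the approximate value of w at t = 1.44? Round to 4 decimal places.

Heun: k1 = f(t_n, w_n); k2 = f(t_n + h, w_n + h·k1); w_{n+1} = w_n + (h/2)·(k1 + k2).
t=1.000000, w=0.520000:
  k1 = f(1.000000, 0.520000) = 1.756671
  k2 = f(1.440000, 1.292935) = 3.267024
  w ← 0.520000 + (0.44/2)·(1.756671 + 3.267024) = 1.625213
w(1.44) ≈ 1.6252

1.6252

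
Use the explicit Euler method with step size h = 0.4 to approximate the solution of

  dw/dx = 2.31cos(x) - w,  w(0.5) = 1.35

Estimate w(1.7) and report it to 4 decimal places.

Euler: w_{n+1} = w_n + h·f(x_n, w_n).
x=0.500000, w=1.350000: f=0.677216 → w ← 1.350000 + 0.4·0.677216 = 1.620886
x=0.900000, w=1.620886: f=-0.184967 → w ← 1.620886 + 0.4·(-0.184967) = 1.546899
x=1.300000, w=1.546899: f=-0.928977 → w ← 1.546899 + 0.4·(-0.928977) = 1.175309
w(1.7) ≈ 1.1753

1.1753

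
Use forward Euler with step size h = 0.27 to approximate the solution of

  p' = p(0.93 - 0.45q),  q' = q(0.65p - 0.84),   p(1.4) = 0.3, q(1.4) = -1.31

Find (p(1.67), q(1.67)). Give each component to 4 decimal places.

Euler on (p,q): p_{n+1} = p_n + h·p', q_{n+1} = q_n + h·q'.
1.400000: (0.300000, -1.310000); f=(0.455850, 0.844950) → (0.423079, -1.081864)
(p(1.67), q(1.67)) ≈ (0.4231, -1.0819)

0.4231, -1.0819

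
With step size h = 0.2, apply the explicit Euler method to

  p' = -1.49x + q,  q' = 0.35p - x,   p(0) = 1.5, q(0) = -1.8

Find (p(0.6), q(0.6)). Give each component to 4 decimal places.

Euler on (p,q): p_{n+1} = p_n + h·p', q_{n+1} = q_n + h·q'.
0.000000: (1.500000, -1.800000); f=(-1.800000, 0.525000) → (1.140000, -1.695000)
0.200000: (1.140000, -1.695000); f=(-1.993000, 0.199000) → (0.741400, -1.655200)
0.400000: (0.741400, -1.655200); f=(-2.251200, -0.140510) → (0.291160, -1.683302)
(p(0.6), q(0.6)) ≈ (0.2912, -1.6833)

0.2912, -1.6833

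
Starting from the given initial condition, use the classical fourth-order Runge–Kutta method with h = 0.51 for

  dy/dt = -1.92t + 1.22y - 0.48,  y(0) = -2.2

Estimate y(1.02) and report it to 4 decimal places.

RK4: k1 = f(t_n, y_n); k2 = f(t_n + h/2, y_n + (h/2)·k1); k3 = f(t_n + h/2, y_n + (h/2)·k2); k4 = f(t_n + h, y_n + h·k3); y_{n+1} = y_n + (h/6)·(k1 + 2k2 + 2k3 + k4).
t=0.000000, y=-2.200000:
  k1 = f(0.000000, -2.200000) = -3.164000
  k2 = f(0.255000, -3.006820) = -4.637920
  k3 = f(0.255000, -3.382670) = -5.096457
  k4 = f(0.510000, -4.799193) = -7.314216
  y ← -2.200000 + (0.51/6)·(k1 + 2k2 + 2k3 + k4) = -4.745492
t=0.510000, y=-4.745492:
  k1 = f(0.510000, -4.745492) = -7.248701
  k2 = f(0.765000, -6.593911) = -9.993372
  k3 = f(0.765000, -7.293802) = -10.847239
  k4 = f(1.020000, -10.277584) = -14.977053
  y ← -4.745492 + (0.51/6)·(k1 + 2k2 + 2k3 + k4) = -10.177585
y(1.02) ≈ -10.1776

-10.1776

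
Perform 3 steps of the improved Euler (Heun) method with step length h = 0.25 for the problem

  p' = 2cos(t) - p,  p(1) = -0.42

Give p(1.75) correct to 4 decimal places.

-0.0616

Heun: k1 = f(t_n, p_n); k2 = f(t_n + h, p_n + h·k1); p_{n+1} = p_n + (h/2)·(k1 + k2).
t=1.000000, p=-0.420000:
  k1 = f(1.000000, -0.420000) = 1.500605
  k2 = f(1.250000, -0.044849) = 0.675494
  p ← -0.420000 + (0.25/2)·(1.500605 + 0.675494) = -0.147988
t=1.250000, p=-0.147988:
  k1 = f(1.250000, -0.147988) = 0.778632
  k2 = f(1.500000, 0.046670) = 0.094804
  p ← -0.147988 + (0.25/2)·(0.778632 + 0.094804) = -0.038808
t=1.500000, p=-0.038808:
  k1 = f(1.500000, -0.038808) = 0.180283
  k2 = f(1.750000, 0.006262) = -0.362755
  p ← -0.038808 + (0.25/2)·(0.180283 + (-0.362755)) = -0.061617
p(1.75) ≈ -0.0616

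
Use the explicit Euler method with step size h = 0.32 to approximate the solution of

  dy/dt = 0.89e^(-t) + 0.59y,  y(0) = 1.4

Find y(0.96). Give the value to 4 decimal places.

3.1506

Euler: y_{n+1} = y_n + h·f(t_n, y_n).
t=0.000000, y=1.400000: f=1.716000 → y ← 1.400000 + 0.32·1.716000 = 1.949120
t=0.320000, y=1.949120: f=1.796253 → y ← 1.949120 + 0.32·1.796253 = 2.523921
t=0.640000, y=2.523921: f=1.958404 → y ← 2.523921 + 0.32·1.958404 = 3.150610
y(0.96) ≈ 3.1506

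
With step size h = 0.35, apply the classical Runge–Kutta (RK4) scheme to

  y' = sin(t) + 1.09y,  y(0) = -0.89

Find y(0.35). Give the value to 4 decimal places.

-1.2342

RK4: k1 = f(t_n, y_n); k2 = f(t_n + h/2, y_n + (h/2)·k1); k3 = f(t_n + h/2, y_n + (h/2)·k2); k4 = f(t_n + h, y_n + h·k3); y_{n+1} = y_n + (h/6)·(k1 + 2k2 + 2k3 + k4).
t=0.000000, y=-0.890000:
  k1 = f(0.000000, -0.890000) = -0.970100
  k2 = f(0.175000, -1.059767) = -0.981038
  k3 = f(0.175000, -1.061682) = -0.983125
  k4 = f(0.350000, -1.234094) = -1.002264
  y ← -0.890000 + (0.35/6)·(k1 + 2k2 + 2k3 + k4) = -1.234207
y(0.35) ≈ -1.2342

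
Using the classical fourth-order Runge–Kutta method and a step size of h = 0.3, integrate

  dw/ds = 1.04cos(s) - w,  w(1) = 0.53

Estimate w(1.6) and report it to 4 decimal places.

0.4011

RK4: k1 = f(s_n, w_n); k2 = f(s_n + h/2, w_n + (h/2)·k1); k3 = f(s_n + h/2, w_n + (h/2)·k2); k4 = f(s_n + h, w_n + h·k3); w_{n+1} = w_n + (h/6)·(k1 + 2k2 + 2k3 + k4).
s=1.000000, w=0.530000:
  k1 = f(1.000000, 0.530000) = 0.031914
  k2 = f(1.150000, 0.534787) = -0.109960
  k3 = f(1.150000, 0.513506) = -0.088679
  k4 = f(1.300000, 0.503396) = -0.225198
  w ← 0.530000 + (0.3/6)·(k1 + 2k2 + 2k3 + k4) = 0.500472
s=1.300000, w=0.500472:
  k1 = f(1.300000, 0.500472) = -0.222273
  k2 = f(1.450000, 0.467131) = -0.341808
  k3 = f(1.450000, 0.449201) = -0.323878
  k4 = f(1.600000, 0.403309) = -0.433676
  w ← 0.500472 + (0.3/6)·(k1 + 2k2 + 2k3 + k4) = 0.401106
w(1.6) ≈ 0.4011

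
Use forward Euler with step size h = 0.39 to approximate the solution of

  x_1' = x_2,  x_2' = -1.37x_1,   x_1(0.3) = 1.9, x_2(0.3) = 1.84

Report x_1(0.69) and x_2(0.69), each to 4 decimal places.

Euler on (x_1,x_2): x_1_{n+1} = x_1_n + h·x_1', x_2_{n+1} = x_2_n + h·x_2'.
0.300000: (1.900000, 1.840000); f=(1.840000, -2.603000) → (2.617600, 0.824830)
(x_1(0.69), x_2(0.69)) ≈ (2.6176, 0.8248)

2.6176, 0.8248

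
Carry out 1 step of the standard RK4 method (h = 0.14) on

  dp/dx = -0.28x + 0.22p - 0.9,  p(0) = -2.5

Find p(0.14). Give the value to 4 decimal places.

RK4: k1 = f(x_n, p_n); k2 = f(x_n + h/2, p_n + (h/2)·k1); k3 = f(x_n + h/2, p_n + (h/2)·k2); k4 = f(x_n + h, p_n + h·k3); p_{n+1} = p_n + (h/6)·(k1 + 2k2 + 2k3 + k4).
x=0.000000, p=-2.500000:
  k1 = f(0.000000, -2.500000) = -1.450000
  k2 = f(0.070000, -2.601500) = -1.491930
  k3 = f(0.070000, -2.604435) = -1.492576
  k4 = f(0.140000, -2.708961) = -1.535171
  p ← -2.500000 + (0.14/6)·(k1 + 2k2 + 2k3 + k4) = -2.708931
p(0.14) ≈ -2.7089

-2.7089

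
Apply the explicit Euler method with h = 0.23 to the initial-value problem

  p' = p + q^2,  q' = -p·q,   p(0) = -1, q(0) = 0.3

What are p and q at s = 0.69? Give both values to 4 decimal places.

-1.7399, 0.6296

Euler on (p,q): p_{n+1} = p_n + h·p', q_{n+1} = q_n + h·q'.
0.000000: (-1.000000, 0.300000); f=(-0.910000, 0.300000) → (-1.209300, 0.369000)
0.230000: (-1.209300, 0.369000); f=(-1.073139, 0.446232) → (-1.456122, 0.471633)
0.460000: (-1.456122, 0.471633); f=(-1.233684, 0.686756) → (-1.739869, 0.629587)
(p(0.69), q(0.69)) ≈ (-1.7399, 0.6296)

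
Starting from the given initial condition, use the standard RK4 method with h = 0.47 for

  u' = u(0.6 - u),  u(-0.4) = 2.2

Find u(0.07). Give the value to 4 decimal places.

RK4: k1 = f(s_n, u_n); k2 = f(s_n + h/2, u_n + (h/2)·k1); k3 = f(s_n + h/2, u_n + (h/2)·k2); k4 = f(s_n + h, u_n + h·k3); u_{n+1} = u_n + (h/6)·(k1 + 2k2 + 2k3 + k4).
s=-0.400000, u=2.200000:
  k1 = f(-0.400000, 2.200000) = -3.520000
  k2 = f(-0.165000, 1.372800) = -1.060900
  k3 = f(-0.165000, 1.950689) = -2.634773
  k4 = f(0.070000, 0.961657) = -0.347790
  u ← 2.200000 + (0.47/6)·(k1 + 2k2 + 2k3 + k4) = 1.318034
u(0.07) ≈ 1.3180

1.3180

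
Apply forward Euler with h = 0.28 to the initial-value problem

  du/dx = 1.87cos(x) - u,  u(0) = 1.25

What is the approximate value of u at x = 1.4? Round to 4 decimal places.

1.2801

Euler: u_{n+1} = u_n + h·f(x_n, u_n).
x=0.000000, u=1.250000: f=0.620000 → u ← 1.250000 + 0.28·0.620000 = 1.423600
x=0.280000, u=1.423600: f=0.373574 → u ← 1.423600 + 0.28·0.373574 = 1.528201
x=0.560000, u=1.528201: f=0.056166 → u ← 1.528201 + 0.28·0.056166 = 1.543927
x=0.840000, u=1.543927: f=-0.295772 → u ← 1.543927 + 0.28·(-0.295772) = 1.461111
x=1.120000, u=1.461111: f=-0.646385 → u ← 1.461111 + 0.28·(-0.646385) = 1.280123
u(1.4) ≈ 1.2801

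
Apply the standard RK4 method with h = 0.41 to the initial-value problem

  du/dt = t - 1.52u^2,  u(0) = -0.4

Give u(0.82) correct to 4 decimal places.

RK4: k1 = f(t_n, u_n); k2 = f(t_n + h/2, u_n + (h/2)·k1); k3 = f(t_n + h/2, u_n + (h/2)·k2); k4 = f(t_n + h, u_n + h·k3); u_{n+1} = u_n + (h/6)·(k1 + 2k2 + 2k3 + k4).
t=0.000000, u=-0.400000:
  k1 = f(0.000000, -0.400000) = -0.243200
  k2 = f(0.205000, -0.449856) = -0.102603
  k3 = f(0.205000, -0.421034) = -0.064449
  k4 = f(0.410000, -0.426424) = 0.133607
  u ← -0.400000 + (0.41/6)·(k1 + 2k2 + 2k3 + k4) = -0.430319
t=0.410000, u=-0.430319:
  k1 = f(0.410000, -0.430319) = 0.128534
  k2 = f(0.615000, -0.403970) = 0.366949
  k3 = f(0.615000, -0.355095) = 0.423340
  k4 = f(0.820000, -0.256750) = 0.719801
  u ← -0.430319 + (0.41/6)·(k1 + 2k2 + 2k3 + k4) = -0.264344
u(0.82) ≈ -0.2643

-0.2643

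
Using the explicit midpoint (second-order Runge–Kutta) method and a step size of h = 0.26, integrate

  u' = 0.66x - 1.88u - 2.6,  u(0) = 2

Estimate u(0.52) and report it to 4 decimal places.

Midpoint: k1 = f(x_n, u_n); k2 = f(x_n + h/2, u_n + (h/2)·k1); u_{n+1} = u_n + h·k2.
x=0.000000, u=2.000000:
  k1 = f(0.000000, 2.000000) = -6.360000
  k2 = f(0.130000, 1.173200) = -4.719816
  u ← 2.000000 + 0.26·(-4.719816) = 0.772848
x=0.260000, u=0.772848:
  k1 = f(0.260000, 0.772848) = -3.881354
  k2 = f(0.390000, 0.268272) = -2.846951
  u ← 0.772848 + 0.26·(-2.846951) = 0.032641
u(0.52) ≈ 0.0326

0.0326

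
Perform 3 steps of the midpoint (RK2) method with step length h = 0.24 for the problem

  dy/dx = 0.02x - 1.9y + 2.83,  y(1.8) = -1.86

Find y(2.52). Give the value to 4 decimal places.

0.5956

Midpoint: k1 = f(x_n, y_n); k2 = f(x_n + h/2, y_n + (h/2)·k1); y_{n+1} = y_n + h·k2.
x=1.800000, y=-1.860000:
  k1 = f(1.800000, -1.860000) = 6.400000
  k2 = f(1.920000, -1.092000) = 4.943200
  y ← -1.860000 + 0.24·4.943200 = -0.673632
x=2.040000, y=-0.673632:
  k1 = f(2.040000, -0.673632) = 4.150701
  k2 = f(2.160000, -0.175548) = 3.206741
  y ← -0.673632 + 0.24·3.206741 = 0.095986
x=2.280000, y=0.095986:
  k1 = f(2.280000, 0.095986) = 2.693227
  k2 = f(2.400000, 0.419173) = 2.081571
  y ← 0.095986 + 0.24·2.081571 = 0.595563
y(2.52) ≈ 0.5956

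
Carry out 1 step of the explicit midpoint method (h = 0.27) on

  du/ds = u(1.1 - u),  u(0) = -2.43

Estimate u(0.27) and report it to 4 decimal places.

Midpoint: k1 = f(s_n, u_n); k2 = f(s_n + h/2, u_n + (h/2)·k1); u_{n+1} = u_n + h·k2.
s=0.000000, u=-2.430000:
  k1 = f(0.000000, -2.430000) = -8.577900
  k2 = f(0.135000, -3.588017) = -16.820681
  u ← -2.430000 + 0.27·(-16.820681) = -6.971584
u(0.27) ≈ -6.9716

-6.9716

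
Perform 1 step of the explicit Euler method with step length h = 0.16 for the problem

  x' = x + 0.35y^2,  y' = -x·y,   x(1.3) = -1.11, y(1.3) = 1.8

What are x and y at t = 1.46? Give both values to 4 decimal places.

-1.1062, 2.1197

Euler on (x,y): x_{n+1} = x_n + h·x', y_{n+1} = y_n + h·y'.
1.300000: (-1.110000, 1.800000); f=(0.024000, 1.998000) → (-1.106160, 2.119680)
(x(1.46), y(1.46)) ≈ (-1.1062, 2.1197)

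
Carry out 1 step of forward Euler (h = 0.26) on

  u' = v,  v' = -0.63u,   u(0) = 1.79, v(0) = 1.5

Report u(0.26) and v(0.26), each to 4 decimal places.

Euler on (u,v): u_{n+1} = u_n + h·u', v_{n+1} = v_n + h·v'.
0.000000: (1.790000, 1.500000); f=(1.500000, -1.127700) → (2.180000, 1.206798)
(u(0.26), v(0.26)) ≈ (2.1800, 1.2068)

2.1800, 1.2068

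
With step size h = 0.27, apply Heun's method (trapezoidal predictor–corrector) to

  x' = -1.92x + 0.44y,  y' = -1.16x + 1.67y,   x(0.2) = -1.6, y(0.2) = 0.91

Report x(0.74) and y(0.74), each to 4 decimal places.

Heun on (x,y): k1 = f(t_n, state_n); k2 = f(t_n + h, state_n + h·k1); state_{n+1} = state_n + (h/2)·(k1 + k2).
0.200000: (-1.600000, 0.910000)
  k1 = (3.472400, 3.375700)
  predictor → (-0.662452, 1.821439)
  k2 = (2.073341, 3.810247)
  → (-0.851325, 1.880103)
0.470000: (-0.851325, 1.880103)
  k1 = (2.461789, 4.127309)
  predictor → (-0.186642, 2.994476)
  k2 = (1.675922, 5.217280)
  → (-0.292734, 3.141622)
(x(0.74), y(0.74)) ≈ (-0.2927, 3.1416)

-0.2927, 3.1416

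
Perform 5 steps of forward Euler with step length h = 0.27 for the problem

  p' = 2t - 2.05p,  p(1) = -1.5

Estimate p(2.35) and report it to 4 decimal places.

1.7813

Euler: p_{n+1} = p_n + h·f(t_n, p_n).
t=1.000000, p=-1.500000: f=5.075000 → p ← -1.500000 + 0.27·5.075000 = -0.129750
t=1.270000, p=-0.129750: f=2.805988 → p ← -0.129750 + 0.27·2.805988 = 0.627867
t=1.540000, p=0.627867: f=1.792873 → p ← 0.627867 + 0.27·1.792873 = 1.111942
t=1.810000, p=1.111942: f=1.340518 → p ← 1.111942 + 0.27·1.340518 = 1.473882
t=2.080000, p=1.473882: f=1.138541 → p ← 1.473882 + 0.27·1.138541 = 1.781288
p(2.35) ≈ 1.7813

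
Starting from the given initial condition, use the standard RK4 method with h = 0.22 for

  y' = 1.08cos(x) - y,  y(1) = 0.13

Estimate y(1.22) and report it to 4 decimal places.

RK4: k1 = f(x_n, y_n); k2 = f(x_n + h/2, y_n + (h/2)·k1); k3 = f(x_n + h/2, y_n + (h/2)·k2); k4 = f(x_n + h, y_n + h·k3); y_{n+1} = y_n + (h/6)·(k1 + 2k2 + 2k3 + k4).
x=1.000000, y=0.130000:
  k1 = f(1.000000, 0.130000) = 0.453526
  k2 = f(1.110000, 0.179888) = 0.300347
  k3 = f(1.110000, 0.163038) = 0.317196
  k4 = f(1.220000, 0.199783) = 0.171354
  y ← 0.130000 + (0.22/6)·(k1 + 2k2 + 2k3 + k4) = 0.198199
y(1.22) ≈ 0.1982

0.1982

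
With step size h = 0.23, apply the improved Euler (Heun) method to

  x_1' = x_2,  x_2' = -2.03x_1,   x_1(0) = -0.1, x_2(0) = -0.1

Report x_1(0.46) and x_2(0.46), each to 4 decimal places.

Heun on (x_1,x_2): k1 = f(x_n, state_n); k2 = f(x_n + h, state_n + h·k1); state_{n+1} = state_n + (h/2)·(k1 + k2).
0.000000: (-0.100000, -0.100000)
  k1 = (-0.100000, 0.203000)
  predictor → (-0.123000, -0.053310)
  k2 = (-0.053310, 0.249690)
  → (-0.117631, -0.047941)
0.230000: (-0.117631, -0.047941)
  k1 = (-0.047941, 0.238790)
  predictor → (-0.128657, 0.006981)
  k2 = (0.006981, 0.261174)
  → (-0.122341, 0.009555)
(x_1(0.46), x_2(0.46)) ≈ (-0.1223, 0.0096)

-0.1223, 0.0096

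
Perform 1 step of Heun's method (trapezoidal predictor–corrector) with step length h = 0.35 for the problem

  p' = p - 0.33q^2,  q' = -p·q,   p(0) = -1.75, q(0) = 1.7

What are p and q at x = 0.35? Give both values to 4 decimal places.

Heun on (p,q): k1 = f(x_n, state_n); k2 = f(x_n + h, state_n + h·k1); state_{n+1} = state_n + (h/2)·(k1 + k2).
0.000000: (-1.750000, 1.700000)
  k1 = (-2.703700, 2.975000)
  predictor → (-2.696295, 2.741250)
  k2 = (-5.176064, 7.391219)
  → (-3.128959, 3.514088)
(p(0.35), q(0.35)) ≈ (-3.1290, 3.5141)

-3.1290, 3.5141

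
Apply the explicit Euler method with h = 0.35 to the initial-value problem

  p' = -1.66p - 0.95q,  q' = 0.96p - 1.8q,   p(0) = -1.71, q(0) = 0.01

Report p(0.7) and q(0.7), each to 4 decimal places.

-0.1118, -0.4531

Euler on (p,q): p_{n+1} = p_n + h·p', q_{n+1} = q_n + h·q'.
0.000000: (-1.710000, 0.010000); f=(2.829100, -1.659600) → (-0.719815, -0.570860)
0.350000: (-0.719815, -0.570860); f=(1.737210, 0.336526) → (-0.111792, -0.453076)
(p(0.7), q(0.7)) ≈ (-0.1118, -0.4531)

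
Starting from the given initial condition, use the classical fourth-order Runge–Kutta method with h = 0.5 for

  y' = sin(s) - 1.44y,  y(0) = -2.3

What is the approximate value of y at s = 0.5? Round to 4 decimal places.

RK4: k1 = f(s_n, y_n); k2 = f(s_n + h/2, y_n + (h/2)·k1); k3 = f(s_n + h/2, y_n + (h/2)·k2); k4 = f(s_n + h, y_n + h·k3); y_{n+1} = y_n + (h/6)·(k1 + 2k2 + 2k3 + k4).
s=0.000000, y=-2.300000:
  k1 = f(0.000000, -2.300000) = 3.312000
  k2 = f(0.250000, -1.472000) = 2.367084
  k3 = f(0.250000, -1.708229) = 2.707254
  k4 = f(0.500000, -0.946373) = 1.842203
  y ← -2.300000 + (0.5/6)·(k1 + 2k2 + 2k3 + k4) = -1.024760
y(0.5) ≈ -1.0248

-1.0248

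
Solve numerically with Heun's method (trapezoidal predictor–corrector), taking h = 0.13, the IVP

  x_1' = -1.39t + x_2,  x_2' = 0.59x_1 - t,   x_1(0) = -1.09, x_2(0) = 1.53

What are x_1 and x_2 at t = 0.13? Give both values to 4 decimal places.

-0.9083, 1.4456

Heun on (x_1,x_2): k1 = f(t_n, state_n); k2 = f(t_n + h, state_n + h·k1); state_{n+1} = state_n + (h/2)·(k1 + k2).
0.000000: (-1.090000, 1.530000)
  k1 = (1.530000, -0.643100)
  predictor → (-0.891100, 1.446397)
  k2 = (1.265697, -0.655749)
  → (-0.908280, 1.445575)
(x_1(0.13), x_2(0.13)) ≈ (-0.9083, 1.4456)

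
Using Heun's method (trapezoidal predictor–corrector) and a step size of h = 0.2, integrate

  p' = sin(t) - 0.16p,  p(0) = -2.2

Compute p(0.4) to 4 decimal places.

-1.9862

Heun: k1 = f(t_n, p_n); k2 = f(t_n + h, p_n + h·k1); p_{n+1} = p_n + (h/2)·(k1 + k2).
t=0.000000, p=-2.200000:
  k1 = f(0.000000, -2.200000) = 0.352000
  k2 = f(0.200000, -2.129600) = 0.539405
  p ← -2.200000 + (0.2/2)·(0.352000 + 0.539405) = -2.110859
t=0.200000, p=-2.110859:
  k1 = f(0.200000, -2.110859) = 0.536407
  k2 = f(0.400000, -2.003578) = 0.709991
  p ← -2.110859 + (0.2/2)·(0.536407 + 0.709991) = -1.986220
p(0.4) ≈ -1.9862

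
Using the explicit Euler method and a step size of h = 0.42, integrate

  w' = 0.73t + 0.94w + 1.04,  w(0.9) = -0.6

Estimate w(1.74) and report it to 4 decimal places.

0.6684

Euler: w_{n+1} = w_n + h·f(t_n, w_n).
t=0.900000, w=-0.600000: f=1.133000 → w ← -0.600000 + 0.42·1.133000 = -0.124140
t=1.320000, w=-0.124140: f=1.886908 → w ← -0.124140 + 0.42·1.886908 = 0.668362
w(1.74) ≈ 0.6684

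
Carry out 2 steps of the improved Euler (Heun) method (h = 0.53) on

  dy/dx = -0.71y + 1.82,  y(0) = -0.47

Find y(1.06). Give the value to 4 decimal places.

Heun: k1 = f(x_n, y_n); k2 = f(x_n + h, y_n + h·k1); y_{n+1} = y_n + (h/2)·(k1 + k2).
x=0.000000, y=-0.470000:
  k1 = f(0.000000, -0.470000) = 2.153700
  k2 = f(0.530000, 0.671461) = 1.343263
  y ← -0.470000 + (0.53/2)·(2.153700 + 1.343263) = 0.456695
x=0.530000, y=0.456695:
  k1 = f(0.530000, 0.456695) = 1.495746
  k2 = f(1.060000, 1.249441) = 0.932897
  y ← 0.456695 + (0.53/2)·(1.495746 + 0.932897) = 1.100286
y(1.06) ≈ 1.1003

1.1003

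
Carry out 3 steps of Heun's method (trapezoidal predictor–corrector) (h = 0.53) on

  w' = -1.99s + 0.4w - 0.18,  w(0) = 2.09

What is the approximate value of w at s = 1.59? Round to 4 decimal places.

Heun: k1 = f(s_n, w_n); k2 = f(s_n + h, w_n + h·k1); w_{n+1} = w_n + (h/2)·(k1 + k2).
s=0.000000, w=2.090000:
  k1 = f(0.000000, 2.090000) = 0.656000
  k2 = f(0.530000, 2.437680) = -0.259628
  w ← 2.090000 + (0.53/2)·(0.656000 + (-0.259628)) = 2.195039
s=0.530000, w=2.195039:
  k1 = f(0.530000, 2.195039) = -0.356685
  k2 = f(1.060000, 2.005996) = -1.487002
  w ← 2.195039 + (0.53/2)·(-0.356685 + (-1.487002)) = 1.706462
s=1.060000, w=1.706462:
  k1 = f(1.060000, 1.706462) = -1.606815
  k2 = f(1.590000, 0.854850) = -3.002160
  w ← 1.706462 + (0.53/2)·(-1.606815 + (-3.002160)) = 0.485083
w(1.59) ≈ 0.4851

0.4851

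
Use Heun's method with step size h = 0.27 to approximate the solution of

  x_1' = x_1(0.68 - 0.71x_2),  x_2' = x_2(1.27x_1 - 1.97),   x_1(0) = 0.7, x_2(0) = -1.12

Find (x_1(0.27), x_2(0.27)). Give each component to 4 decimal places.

1.0037, -0.8787

Heun on (x_1,x_2): k1 = f(s_n, state_n); k2 = f(s_n + h, state_n + h·k1); state_{n+1} = state_n + (h/2)·(k1 + k2).
0.000000: (0.700000, -1.120000)
  k1 = (1.032640, 1.210720)
  predictor → (0.978813, -0.793106)
  k2 = (1.216767, 0.576515)
  → (1.003670, -0.878723)
(x_1(0.27), x_2(0.27)) ≈ (1.0037, -0.8787)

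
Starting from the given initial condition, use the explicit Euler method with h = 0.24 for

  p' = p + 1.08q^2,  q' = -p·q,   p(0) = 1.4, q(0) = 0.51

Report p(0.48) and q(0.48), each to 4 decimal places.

Euler on (p,q): p_{n+1} = p_n + h·p', q_{n+1} = q_n + h·q'.
0.000000: (1.400000, 0.510000); f=(1.680908, -0.714000) → (1.803418, 0.338640)
0.240000: (1.803418, 0.338640); f=(1.927269, -0.610709) → (2.265963, 0.192070)
(p(0.48), q(0.48)) ≈ (2.2660, 0.1921)

2.2660, 0.1921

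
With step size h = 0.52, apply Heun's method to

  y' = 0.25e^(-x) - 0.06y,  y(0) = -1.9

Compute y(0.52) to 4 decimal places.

Heun: k1 = f(x_n, y_n); k2 = f(x_n + h, y_n + h·k1); y_{n+1} = y_n + (h/2)·(k1 + k2).
x=0.000000, y=-1.900000:
  k1 = f(0.000000, -1.900000) = 0.364000
  k2 = f(0.520000, -1.710720) = 0.251273
  y ← -1.900000 + (0.52/2)·(0.364000 + 0.251273) = -1.740029
y(0.52) ≈ -1.7400

-1.7400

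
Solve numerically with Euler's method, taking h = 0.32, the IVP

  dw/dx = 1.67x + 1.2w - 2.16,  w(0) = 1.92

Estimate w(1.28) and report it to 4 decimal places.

3.5542

Euler: w_{n+1} = w_n + h·f(x_n, w_n).
x=0.000000, w=1.920000: f=0.144000 → w ← 1.920000 + 0.32·0.144000 = 1.966080
x=0.320000, w=1.966080: f=0.733696 → w ← 1.966080 + 0.32·0.733696 = 2.200863
x=0.640000, w=2.200863: f=1.549835 → w ← 2.200863 + 0.32·1.549835 = 2.696810
x=0.960000, w=2.696810: f=2.679372 → w ← 2.696810 + 0.32·2.679372 = 3.554209
w(1.28) ≈ 3.5542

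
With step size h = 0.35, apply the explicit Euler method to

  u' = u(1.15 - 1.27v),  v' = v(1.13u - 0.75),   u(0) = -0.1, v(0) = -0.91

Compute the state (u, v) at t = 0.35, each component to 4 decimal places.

Euler on (u,v): u_{n+1} = u_n + h·u', v_{n+1} = v_n + h·v'.
0.000000: (-0.100000, -0.910000); f=(-0.230570, 0.785330) → (-0.180700, -0.635135)
(u(0.35), v(0.35)) ≈ (-0.1807, -0.6351)

-0.1807, -0.6351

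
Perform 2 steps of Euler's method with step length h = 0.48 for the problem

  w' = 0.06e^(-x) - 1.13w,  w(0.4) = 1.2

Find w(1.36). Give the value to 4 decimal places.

0.2721

Euler: w_{n+1} = w_n + h·f(x_n, w_n).
x=0.400000, w=1.200000: f=-1.315781 → w ← 1.200000 + 0.48·(-1.315781) = 0.568425
x=0.880000, w=0.568425: f=-0.617434 → w ← 0.568425 + 0.48·(-0.617434) = 0.272057
w(1.36) ≈ 0.2721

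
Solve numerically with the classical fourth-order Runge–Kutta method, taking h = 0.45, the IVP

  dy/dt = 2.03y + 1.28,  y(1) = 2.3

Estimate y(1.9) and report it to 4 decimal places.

RK4: k1 = f(t_n, y_n); k2 = f(t_n + h/2, y_n + (h/2)·k1); k3 = f(t_n + h/2, y_n + (h/2)·k2); k4 = f(t_n + h, y_n + h·k3); y_{n+1} = y_n + (h/6)·(k1 + 2k2 + 2k3 + k4).
t=1.000000, y=2.300000:
  k1 = f(1.000000, 2.300000) = 5.949000
  k2 = f(1.225000, 3.638525) = 8.666206
  k3 = f(1.225000, 4.249896) = 9.907289
  k4 = f(1.450000, 6.758280) = 14.999309
  y ← 2.300000 + (0.45/6)·(k1 + 2k2 + 2k3 + k4) = 6.657147
t=1.450000, y=6.657147:
  k1 = f(1.450000, 6.657147) = 14.794009
  k2 = f(1.675000, 9.985800) = 21.551173
  k3 = f(1.675000, 11.506161) = 24.637508
  k4 = f(1.900000, 17.744026) = 37.300373
  y ← 6.657147 + (0.45/6)·(k1 + 2k2 + 2k3 + k4) = 17.492528
y(1.9) ≈ 17.4925

17.4925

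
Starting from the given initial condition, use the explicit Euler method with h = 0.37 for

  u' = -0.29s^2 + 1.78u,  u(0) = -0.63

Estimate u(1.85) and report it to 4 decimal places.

Euler: u_{n+1} = u_n + h·f(s_n, u_n).
s=0.000000, u=-0.630000: f=-1.121400 → u ← -0.630000 + 0.37·(-1.121400) = -1.044918
s=0.370000, u=-1.044918: f=-1.899655 → u ← -1.044918 + 0.37·(-1.899655) = -1.747790
s=0.740000, u=-1.747790: f=-3.269871 → u ← -1.747790 + 0.37·(-3.269871) = -2.957643
s=1.110000, u=-2.957643: f=-5.621913 → u ← -2.957643 + 0.37·(-5.621913) = -5.037750
s=1.480000, u=-5.037750: f=-9.602412 → u ← -5.037750 + 0.37·(-9.602412) = -8.590643
u(1.85) ≈ -8.5906

-8.5906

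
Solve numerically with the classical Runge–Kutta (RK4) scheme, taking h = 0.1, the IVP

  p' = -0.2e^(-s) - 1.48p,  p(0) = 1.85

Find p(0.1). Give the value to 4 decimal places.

RK4: k1 = f(s_n, p_n); k2 = f(s_n + h/2, p_n + (h/2)·k1); k3 = f(s_n + h/2, p_n + (h/2)·k2); k4 = f(s_n + h, p_n + h·k3); p_{n+1} = p_n + (h/6)·(k1 + 2k2 + 2k3 + k4).
s=0.000000, p=1.850000:
  k1 = f(0.000000, 1.850000) = -2.938000
  k2 = f(0.050000, 1.703100) = -2.710834
  k3 = f(0.050000, 1.714458) = -2.727644
  k4 = f(0.100000, 1.577236) = -2.515276
  p ← 1.850000 + (0.1/6)·(k1 + 2k2 + 2k3 + k4) = 1.577829
p(0.1) ≈ 1.5778

1.5778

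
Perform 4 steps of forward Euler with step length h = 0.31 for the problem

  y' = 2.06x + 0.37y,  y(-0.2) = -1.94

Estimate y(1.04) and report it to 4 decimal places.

-2.3197

Euler: y_{n+1} = y_n + h·f(x_n, y_n).
x=-0.200000, y=-1.940000: f=-1.129800 → y ← -1.940000 + 0.31·(-1.129800) = -2.290238
x=0.110000, y=-2.290238: f=-0.620788 → y ← -2.290238 + 0.31·(-0.620788) = -2.482682
x=0.420000, y=-2.482682: f=-0.053392 → y ← -2.482682 + 0.31·(-0.053392) = -2.499234
x=0.730000, y=-2.499234: f=0.579083 → y ← -2.499234 + 0.31·0.579083 = -2.319718
y(1.04) ≈ -2.3197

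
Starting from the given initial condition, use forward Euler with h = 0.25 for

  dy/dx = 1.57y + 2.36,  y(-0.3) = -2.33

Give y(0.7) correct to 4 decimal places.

Euler: y_{n+1} = y_n + h·f(x_n, y_n).
x=-0.300000, y=-2.330000: f=-1.298100 → y ← -2.330000 + 0.25·(-1.298100) = -2.654525
x=-0.050000, y=-2.654525: f=-1.807604 → y ← -2.654525 + 0.25·(-1.807604) = -3.106426
x=0.200000, y=-3.106426: f=-2.517089 → y ← -3.106426 + 0.25·(-2.517089) = -3.735698
x=0.450000, y=-3.735698: f=-3.505046 → y ← -3.735698 + 0.25·(-3.505046) = -4.611960
y(0.7) ≈ -4.6120

-4.6120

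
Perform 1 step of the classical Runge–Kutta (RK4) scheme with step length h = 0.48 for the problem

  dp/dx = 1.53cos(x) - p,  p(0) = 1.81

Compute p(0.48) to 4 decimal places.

RK4: k1 = f(x_n, p_n); k2 = f(x_n + h/2, p_n + (h/2)·k1); k3 = f(x_n + h/2, p_n + (h/2)·k2); k4 = f(x_n + h, p_n + h·k3); p_{n+1} = p_n + (h/6)·(k1 + 2k2 + 2k3 + k4).
x=0.000000, p=1.810000:
  k1 = f(0.000000, 1.810000) = -0.280000
  k2 = f(0.240000, 1.742800) = -0.256653
  k3 = f(0.240000, 1.748403) = -0.262256
  k4 = f(0.480000, 1.684117) = -0.327015
  p ← 1.810000 + (0.48/6)·(k1 + 2k2 + 2k3 + k4) = 1.678413
p(0.48) ≈ 1.6784

1.6784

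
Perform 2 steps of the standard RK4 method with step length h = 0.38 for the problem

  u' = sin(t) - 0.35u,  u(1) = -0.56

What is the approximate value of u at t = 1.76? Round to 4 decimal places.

0.2124

RK4: k1 = f(t_n, u_n); k2 = f(t_n + h/2, u_n + (h/2)·k1); k3 = f(t_n + h/2, u_n + (h/2)·k2); k4 = f(t_n + h, u_n + h·k3); u_{n+1} = u_n + (h/6)·(k1 + 2k2 + 2k3 + k4).
t=1.000000, u=-0.560000:
  k1 = f(1.000000, -0.560000) = 1.037471
  k2 = f(1.190000, -0.362881) = 1.055377
  k3 = f(1.190000, -0.359478) = 1.054186
  k4 = f(1.380000, -0.159409) = 1.037647
  u ← -0.560000 + (0.38/6)·(k1 + 2k2 + 2k3 + k4) = -0.161364
t=1.380000, u=-0.161364:
  k1 = f(1.380000, -0.161364) = 1.038331
  k2 = f(1.570000, 0.035918) = 0.987428
  k3 = f(1.570000, 0.026247) = 0.990813
  k4 = f(1.760000, 0.215145) = 0.906854
  u ← -0.161364 + (0.38/6)·(k1 + 2k2 + 2k3 + k4) = 0.212408
u(1.76) ≈ 0.2124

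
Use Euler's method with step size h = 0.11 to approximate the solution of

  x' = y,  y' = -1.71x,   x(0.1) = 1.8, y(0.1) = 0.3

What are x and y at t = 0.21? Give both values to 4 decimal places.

Euler on (x,y): x_{n+1} = x_n + h·x', y_{n+1} = y_n + h·y'.
0.100000: (1.800000, 0.300000); f=(0.300000, -3.078000) → (1.833000, -0.038580)
(x(0.21), y(0.21)) ≈ (1.8330, -0.0386)

1.8330, -0.0386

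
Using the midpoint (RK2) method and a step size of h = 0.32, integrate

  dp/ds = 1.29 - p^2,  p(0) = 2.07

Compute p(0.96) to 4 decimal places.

Midpoint: k1 = f(s_n, p_n); k2 = f(s_n + h/2, p_n + (h/2)·k1); p_{n+1} = p_n + h·k2.
s=0.000000, p=2.070000:
  k1 = f(0.000000, 2.070000) = -2.994900
  k2 = f(0.160000, 1.590816) = -1.240696
  p ← 2.070000 + 0.32·(-1.240696) = 1.672977
s=0.320000, p=1.672977:
  k1 = f(0.320000, 1.672977) = -1.508853
  k2 = f(0.480000, 1.431561) = -0.759367
  p ← 1.672977 + 0.32·(-0.759367) = 1.429980
s=0.640000, p=1.429980:
  k1 = f(0.640000, 1.429980) = -0.754843
  k2 = f(0.800000, 1.309205) = -0.424018
  p ← 1.429980 + 0.32·(-0.424018) = 1.294294
p(0.96) ≈ 1.2943

1.2943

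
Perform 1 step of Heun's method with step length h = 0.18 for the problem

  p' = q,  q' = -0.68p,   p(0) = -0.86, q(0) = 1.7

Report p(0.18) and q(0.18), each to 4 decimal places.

Heun on (p,q): k1 = f(t_n, state_n); k2 = f(t_n + h, state_n + h·k1); state_{n+1} = state_n + (h/2)·(k1 + k2).
0.000000: (-0.860000, 1.700000)
  k1 = (1.700000, 0.584800)
  predictor → (-0.554000, 1.805264)
  k2 = (1.805264, 0.376720)
  → (-0.544526, 1.786537)
(p(0.18), q(0.18)) ≈ (-0.5445, 1.7865)

-0.5445, 1.7865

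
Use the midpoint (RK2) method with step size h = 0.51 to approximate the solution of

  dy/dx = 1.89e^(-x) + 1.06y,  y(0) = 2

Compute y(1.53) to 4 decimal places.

Midpoint: k1 = f(x_n, y_n); k2 = f(x_n + h/2, y_n + (h/2)·k1); y_{n+1} = y_n + h·k2.
x=0.000000, y=2.000000:
  k1 = f(0.000000, 2.000000) = 4.010000
  k2 = f(0.255000, 3.022550) = 4.668495
  y ← 2.000000 + 0.51·4.668495 = 4.380933
x=0.510000, y=4.380933:
  k1 = f(0.510000, 4.380933) = 5.778725
  k2 = f(0.765000, 5.854507) = 7.085259
  y ← 4.380933 + 0.51·7.085259 = 7.994415
x=1.020000, y=7.994415:
  k1 = f(1.020000, 7.994415) = 9.155604
  k2 = f(1.275000, 10.329094) = 11.476964
  y ← 7.994415 + 0.51·11.476964 = 13.847666
y(1.53) ≈ 13.8477

13.8477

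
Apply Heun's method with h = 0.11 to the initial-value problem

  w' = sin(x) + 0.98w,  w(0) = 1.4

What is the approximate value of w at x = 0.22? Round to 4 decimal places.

Heun: k1 = f(x_n, w_n); k2 = f(x_n + h, w_n + h·k1); w_{n+1} = w_n + (h/2)·(k1 + k2).
x=0.000000, w=1.400000:
  k1 = f(0.000000, 1.400000) = 1.372000
  k2 = f(0.110000, 1.550920) = 1.629680
  w ← 1.400000 + (0.11/2)·(1.372000 + 1.629680) = 1.565092
x=0.110000, w=1.565092:
  k1 = f(0.110000, 1.565092) = 1.643569
  k2 = f(0.220000, 1.745885) = 1.929197
  w ← 1.565092 + (0.11/2)·(1.643569 + 1.929197) = 1.761595
w(0.22) ≈ 1.7616

1.7616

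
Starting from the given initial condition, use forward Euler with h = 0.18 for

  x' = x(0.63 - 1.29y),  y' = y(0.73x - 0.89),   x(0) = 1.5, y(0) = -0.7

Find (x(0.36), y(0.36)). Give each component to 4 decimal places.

2.4535, -0.7921

Euler on (x,y): x_{n+1} = x_n + h·x', y_{n+1} = y_n + h·y'.
0.000000: (1.500000, -0.700000); f=(2.299500, -0.143500) → (1.913910, -0.725830)
0.180000: (1.913910, -0.725830); f=(2.997797, -0.368108) → (2.453513, -0.792089)
(x(0.36), y(0.36)) ≈ (2.4535, -0.7921)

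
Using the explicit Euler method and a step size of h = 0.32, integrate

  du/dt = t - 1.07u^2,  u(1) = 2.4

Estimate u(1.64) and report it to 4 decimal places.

0.9787

Euler: u_{n+1} = u_n + h·f(t_n, u_n).
t=1.000000, u=2.400000: f=-5.163200 → u ← 2.400000 + 0.32·(-5.163200) = 0.747776
t=1.320000, u=0.747776: f=0.721689 → u ← 0.747776 + 0.32·0.721689 = 0.978717
u(1.64) ≈ 0.9787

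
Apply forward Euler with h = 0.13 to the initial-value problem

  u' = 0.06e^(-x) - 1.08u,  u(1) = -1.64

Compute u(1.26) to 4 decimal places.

Euler: u_{n+1} = u_n + h·f(x_n, u_n).
x=1.000000, u=-1.640000: f=1.793273 → u ← -1.640000 + 0.13·1.793273 = -1.406875
x=1.130000, u=-1.406875: f=1.538806 → u ← -1.406875 + 0.13·1.538806 = -1.206830
u(1.26) ≈ -1.2068

-1.2068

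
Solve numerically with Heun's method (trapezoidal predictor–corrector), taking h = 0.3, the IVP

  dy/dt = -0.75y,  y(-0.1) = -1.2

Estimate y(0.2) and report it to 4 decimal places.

-0.9604

Heun: k1 = f(t_n, y_n); k2 = f(t_n + h, y_n + h·k1); y_{n+1} = y_n + (h/2)·(k1 + k2).
t=-0.100000, y=-1.200000:
  k1 = f(-0.100000, -1.200000) = 0.900000
  k2 = f(0.200000, -0.930000) = 0.697500
  y ← -1.200000 + (0.3/2)·(0.900000 + 0.697500) = -0.960375
y(0.2) ≈ -0.9604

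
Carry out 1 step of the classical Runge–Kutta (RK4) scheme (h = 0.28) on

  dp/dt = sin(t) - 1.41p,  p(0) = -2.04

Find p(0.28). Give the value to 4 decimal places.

RK4: k1 = f(t_n, p_n); k2 = f(t_n + h/2, p_n + (h/2)·k1); k3 = f(t_n + h/2, p_n + (h/2)·k2); k4 = f(t_n + h, p_n + h·k3); p_{n+1} = p_n + (h/6)·(k1 + 2k2 + 2k3 + k4).
t=0.000000, p=-2.040000:
  k1 = f(0.000000, -2.040000) = 2.876400
  k2 = f(0.140000, -1.637304) = 2.448142
  k3 = f(0.140000, -1.697260) = 2.532680
  k4 = f(0.280000, -1.330850) = 2.152854
  p ← -2.040000 + (0.28/6)·(k1 + 2k2 + 2k3 + k4) = -1.340425
p(0.28) ≈ -1.3404

-1.3404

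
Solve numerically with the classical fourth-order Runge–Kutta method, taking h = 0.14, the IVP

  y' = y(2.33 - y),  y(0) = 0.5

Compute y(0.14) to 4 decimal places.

RK4: k1 = f(t_n, y_n); k2 = f(t_n + h/2, y_n + (h/2)·k1); k3 = f(t_n + h/2, y_n + (h/2)·k2); k4 = f(t_n + h, y_n + h·k3); y_{n+1} = y_n + (h/6)·(k1 + 2k2 + 2k3 + k4).
t=0.000000, y=0.500000:
  k1 = f(0.000000, 0.500000) = 0.915000
  k2 = f(0.070000, 0.564050) = 0.996084
  k3 = f(0.070000, 0.569726) = 1.002874
  k4 = f(0.140000, 0.640402) = 1.082022
  y ← 0.500000 + (0.14/6)·(k1 + 2k2 + 2k3 + k4) = 0.639882
y(0.14) ≈ 0.6399

0.6399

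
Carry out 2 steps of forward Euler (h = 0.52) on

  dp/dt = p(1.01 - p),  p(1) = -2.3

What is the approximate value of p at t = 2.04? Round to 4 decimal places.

-29.9153

Euler: p_{n+1} = p_n + h·f(t_n, p_n).
t=1.000000, p=-2.300000: f=-7.613000 → p ← -2.300000 + 0.52·(-7.613000) = -6.258760
t=1.520000, p=-6.258760: f=-45.493424 → p ← -6.258760 + 0.52·(-45.493424) = -29.915341
p(2.04) ≈ -29.9153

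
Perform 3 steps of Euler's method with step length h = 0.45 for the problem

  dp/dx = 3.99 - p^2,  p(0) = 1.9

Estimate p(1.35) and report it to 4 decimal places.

Euler: p_{n+1} = p_n + h·f(x_n, p_n).
x=0.000000, p=1.900000: f=0.380000 → p ← 1.900000 + 0.45·0.380000 = 2.071000
x=0.450000, p=2.071000: f=-0.299041 → p ← 2.071000 + 0.45·(-0.299041) = 1.936432
x=0.900000, p=1.936432: f=0.240233 → p ← 1.936432 + 0.45·0.240233 = 2.044536
p(1.35) ≈ 2.0445

2.0445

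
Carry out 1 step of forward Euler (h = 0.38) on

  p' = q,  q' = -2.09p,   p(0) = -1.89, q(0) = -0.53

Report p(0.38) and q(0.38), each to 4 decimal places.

-2.0914, 0.9710

Euler on (p,q): p_{n+1} = p_n + h·p', q_{n+1} = q_n + h·q'.
0.000000: (-1.890000, -0.530000); f=(-0.530000, 3.950100) → (-2.091400, 0.971038)
(p(0.38), q(0.38)) ≈ (-2.0914, 0.9710)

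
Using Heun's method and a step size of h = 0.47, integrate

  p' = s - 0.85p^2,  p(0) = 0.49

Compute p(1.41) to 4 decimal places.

0.9857

Heun: k1 = f(s_n, p_n); k2 = f(s_n + h, p_n + h·k1); p_{n+1} = p_n + (h/2)·(k1 + k2).
s=0.000000, p=0.490000:
  k1 = f(0.000000, 0.490000) = -0.204085
  k2 = f(0.470000, 0.394080) = 0.337996
  p ← 0.490000 + (0.47/2)·(-0.204085 + 0.337996) = 0.521469
s=0.470000, p=0.521469:
  k1 = f(0.470000, 0.521469) = 0.238860
  k2 = f(0.940000, 0.633733) = 0.598625
  p ← 0.521469 + (0.47/2)·(0.238860 + 0.598625) = 0.718278
s=0.940000, p=0.718278:
  k1 = f(0.940000, 0.718278) = 0.501465
  k2 = f(1.410000, 0.953967) = 0.636456
  p ← 0.718278 + (0.47/2)·(0.501465 + 0.636456) = 0.985689
p(1.41) ≈ 0.9857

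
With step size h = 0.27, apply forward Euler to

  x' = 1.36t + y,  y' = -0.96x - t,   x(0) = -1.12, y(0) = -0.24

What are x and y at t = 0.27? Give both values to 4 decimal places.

-1.1848, 0.0503

Euler on (x,y): x_{n+1} = x_n + h·x', y_{n+1} = y_n + h·y'.
0.000000: (-1.120000, -0.240000); f=(-0.240000, 1.075200) → (-1.184800, 0.050304)
(x(0.27), y(0.27)) ≈ (-1.1848, 0.0503)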